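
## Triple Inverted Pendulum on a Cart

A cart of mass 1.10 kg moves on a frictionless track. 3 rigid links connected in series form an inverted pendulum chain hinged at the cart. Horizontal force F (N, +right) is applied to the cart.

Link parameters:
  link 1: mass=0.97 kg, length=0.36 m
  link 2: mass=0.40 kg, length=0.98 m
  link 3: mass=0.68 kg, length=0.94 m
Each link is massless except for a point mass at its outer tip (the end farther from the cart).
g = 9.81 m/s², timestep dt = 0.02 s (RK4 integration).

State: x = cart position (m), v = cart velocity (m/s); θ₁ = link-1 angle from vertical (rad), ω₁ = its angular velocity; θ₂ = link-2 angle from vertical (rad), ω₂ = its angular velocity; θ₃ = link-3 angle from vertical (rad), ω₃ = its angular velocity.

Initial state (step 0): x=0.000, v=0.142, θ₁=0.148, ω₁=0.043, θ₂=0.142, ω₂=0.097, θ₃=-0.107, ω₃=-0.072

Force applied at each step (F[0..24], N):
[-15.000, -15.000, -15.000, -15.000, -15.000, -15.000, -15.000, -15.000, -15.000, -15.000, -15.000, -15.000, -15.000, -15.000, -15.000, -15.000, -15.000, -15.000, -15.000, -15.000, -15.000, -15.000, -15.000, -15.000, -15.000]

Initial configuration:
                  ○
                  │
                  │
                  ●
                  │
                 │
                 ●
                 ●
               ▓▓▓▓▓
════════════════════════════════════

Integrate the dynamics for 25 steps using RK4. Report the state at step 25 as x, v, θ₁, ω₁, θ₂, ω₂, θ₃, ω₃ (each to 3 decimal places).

Answer: x=-0.689, v=-2.133, θ₁=3.645, ω₁=5.874, θ₂=1.335, ω₂=7.231, θ₃=0.124, ω₃=2.777

Derivation:
apply F[0]=-15.000 → step 1: x=-0.000, v=-0.169, θ₁=0.158, ω₁=0.983, θ₂=0.144, ω₂=0.149, θ₃=-0.109, ω₃=-0.165
apply F[1]=-15.000 → step 2: x=-0.007, v=-0.479, θ₁=0.187, ω₁=1.933, θ₂=0.148, ω₂=0.190, θ₃=-0.114, ω₃=-0.246
apply F[2]=-15.000 → step 3: x=-0.019, v=-0.783, θ₁=0.236, ω₁=2.885, θ₂=0.152, ω₂=0.213, θ₃=-0.119, ω₃=-0.303
apply F[3]=-15.000 → step 4: x=-0.038, v=-1.069, θ₁=0.303, ω₁=3.805, θ₂=0.156, ω₂=0.218, θ₃=-0.125, ω₃=-0.324
apply F[4]=-15.000 → step 5: x=-0.062, v=-1.324, θ₁=0.387, ω₁=4.638, θ₂=0.161, ω₂=0.217, θ₃=-0.132, ω₃=-0.302
apply F[5]=-15.000 → step 6: x=-0.091, v=-1.533, θ₁=0.487, ω₁=5.335, θ₂=0.165, ω₂=0.228, θ₃=-0.137, ω₃=-0.241
apply F[6]=-15.000 → step 7: x=-0.123, v=-1.693, θ₁=0.600, ω₁=5.881, θ₂=0.170, ω₂=0.270, θ₃=-0.141, ω₃=-0.153
apply F[7]=-15.000 → step 8: x=-0.158, v=-1.806, θ₁=0.722, ω₁=6.296, θ₂=0.176, ω₂=0.352, θ₃=-0.143, ω₃=-0.050
apply F[8]=-15.000 → step 9: x=-0.195, v=-1.879, θ₁=0.851, ω₁=6.620, θ₂=0.184, ω₂=0.478, θ₃=-0.143, ω₃=0.057
apply F[9]=-15.000 → step 10: x=-0.233, v=-1.919, θ₁=0.986, ω₁=6.892, θ₂=0.196, ω₂=0.644, θ₃=-0.141, ω₃=0.161
apply F[10]=-15.000 → step 11: x=-0.272, v=-1.929, θ₁=1.126, ω₁=7.142, θ₂=0.210, ω₂=0.851, θ₃=-0.137, ω₃=0.259
apply F[11]=-15.000 → step 12: x=-0.310, v=-1.913, θ₁=1.272, ω₁=7.395, θ₂=0.230, ω₂=1.096, θ₃=-0.131, ω₃=0.352
apply F[12]=-15.000 → step 13: x=-0.348, v=-1.871, θ₁=1.422, ω₁=7.670, θ₂=0.254, ω₂=1.380, θ₃=-0.123, ω₃=0.438
apply F[13]=-15.000 → step 14: x=-0.385, v=-1.804, θ₁=1.579, ω₁=7.980, θ₂=0.285, ω₂=1.705, θ₃=-0.113, ω₃=0.520
apply F[14]=-15.000 → step 15: x=-0.420, v=-1.709, θ₁=1.742, ω₁=8.342, θ₂=0.323, ω₂=2.078, θ₃=-0.102, ω₃=0.598
apply F[15]=-15.000 → step 16: x=-0.453, v=-1.587, θ₁=1.913, ω₁=8.767, θ₂=0.369, ω₂=2.506, θ₃=-0.089, ω₃=0.673
apply F[16]=-15.000 → step 17: x=-0.483, v=-1.437, θ₁=2.093, ω₁=9.269, θ₂=0.424, ω₂=3.004, θ₃=-0.075, ω₃=0.745
apply F[17]=-15.000 → step 18: x=-0.510, v=-1.264, θ₁=2.284, ω₁=9.849, θ₂=0.490, ω₂=3.591, θ₃=-0.059, ω₃=0.811
apply F[18]=-15.000 → step 19: x=-0.534, v=-1.084, θ₁=2.487, ω₁=10.475, θ₂=0.568, ω₂=4.291, θ₃=-0.043, ω₃=0.870
apply F[19]=-15.000 → step 20: x=-0.554, v=-0.941, θ₁=2.703, ω₁=11.018, θ₂=0.662, ω₂=5.116, θ₃=-0.025, ω₃=0.917
apply F[20]=-15.000 → step 21: x=-0.572, v=-0.917, θ₁=2.926, ω₁=11.173, θ₂=0.773, ω₂=6.010, θ₃=-0.006, ω₃=0.975
apply F[21]=-15.000 → step 22: x=-0.592, v=-1.092, θ₁=3.144, ω₁=10.572, θ₂=0.902, ω₂=6.787, θ₃=0.015, ω₃=1.126
apply F[22]=-15.000 → step 23: x=-0.617, v=-1.429, θ₁=3.343, ω₁=9.226, θ₂=1.043, ω₂=7.239, θ₃=0.041, ω₃=1.481
apply F[23]=-15.000 → step 24: x=-0.649, v=-1.803, θ₁=3.511, ω₁=7.553, θ₂=1.189, ω₂=7.350, θ₃=0.076, ω₃=2.058
apply F[24]=-15.000 → step 25: x=-0.689, v=-2.133, θ₁=3.645, ω₁=5.874, θ₂=1.335, ω₂=7.231, θ₃=0.124, ω₃=2.777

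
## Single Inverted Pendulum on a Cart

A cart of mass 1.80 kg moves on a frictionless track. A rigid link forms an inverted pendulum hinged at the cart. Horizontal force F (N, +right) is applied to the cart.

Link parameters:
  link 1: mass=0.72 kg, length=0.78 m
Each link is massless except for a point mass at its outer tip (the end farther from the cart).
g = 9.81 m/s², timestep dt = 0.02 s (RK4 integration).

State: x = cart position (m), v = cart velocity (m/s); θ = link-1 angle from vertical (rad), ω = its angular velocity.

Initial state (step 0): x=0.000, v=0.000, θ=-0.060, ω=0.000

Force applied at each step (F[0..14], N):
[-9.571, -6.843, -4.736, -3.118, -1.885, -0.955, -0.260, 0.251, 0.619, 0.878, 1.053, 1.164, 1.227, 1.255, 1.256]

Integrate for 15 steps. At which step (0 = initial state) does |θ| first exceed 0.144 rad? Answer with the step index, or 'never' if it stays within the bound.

apply F[0]=-9.571 → step 1: x=-0.001, v=-0.102, θ=-0.059, ω=0.115
apply F[1]=-6.843 → step 2: x=-0.004, v=-0.173, θ=-0.056, ω=0.192
apply F[2]=-4.736 → step 3: x=-0.008, v=-0.221, θ=-0.051, ω=0.240
apply F[3]=-3.118 → step 4: x=-0.012, v=-0.252, θ=-0.046, ω=0.268
apply F[4]=-1.885 → step 5: x=-0.018, v=-0.270, θ=-0.041, ω=0.279
apply F[5]=-0.955 → step 6: x=-0.023, v=-0.277, θ=-0.035, ω=0.279
apply F[6]=-0.260 → step 7: x=-0.029, v=-0.278, θ=-0.030, ω=0.271
apply F[7]=+0.251 → step 8: x=-0.034, v=-0.273, θ=-0.025, ω=0.258
apply F[8]=+0.619 → step 9: x=-0.040, v=-0.264, θ=-0.020, ω=0.242
apply F[9]=+0.878 → step 10: x=-0.045, v=-0.253, θ=-0.015, ω=0.223
apply F[10]=+1.053 → step 11: x=-0.050, v=-0.240, θ=-0.011, ω=0.204
apply F[11]=+1.164 → step 12: x=-0.054, v=-0.227, θ=-0.007, ω=0.184
apply F[12]=+1.227 → step 13: x=-0.059, v=-0.213, θ=-0.003, ω=0.165
apply F[13]=+1.255 → step 14: x=-0.063, v=-0.199, θ=-0.000, ω=0.146
apply F[14]=+1.256 → step 15: x=-0.067, v=-0.185, θ=0.003, ω=0.129
max |θ| = 0.060 ≤ 0.144 over all 16 states.

Answer: never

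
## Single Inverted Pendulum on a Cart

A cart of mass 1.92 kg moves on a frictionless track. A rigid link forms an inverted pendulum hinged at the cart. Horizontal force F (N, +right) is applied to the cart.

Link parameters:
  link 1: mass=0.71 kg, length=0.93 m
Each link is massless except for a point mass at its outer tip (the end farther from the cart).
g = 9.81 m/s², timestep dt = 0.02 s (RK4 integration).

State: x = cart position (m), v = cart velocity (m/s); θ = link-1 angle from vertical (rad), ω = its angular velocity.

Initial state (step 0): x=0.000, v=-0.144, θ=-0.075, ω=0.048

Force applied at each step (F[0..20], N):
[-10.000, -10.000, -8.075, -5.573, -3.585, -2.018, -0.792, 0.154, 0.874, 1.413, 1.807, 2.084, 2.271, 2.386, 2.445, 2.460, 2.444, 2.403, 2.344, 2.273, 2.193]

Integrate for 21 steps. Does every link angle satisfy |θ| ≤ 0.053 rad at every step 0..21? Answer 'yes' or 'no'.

apply F[0]=-10.000 → step 1: x=-0.004, v=-0.243, θ=-0.073, ω=0.138
apply F[1]=-10.000 → step 2: x=-0.010, v=-0.341, θ=-0.069, ω=0.229
apply F[2]=-8.075 → step 3: x=-0.017, v=-0.421, θ=-0.064, ω=0.300
apply F[3]=-5.573 → step 4: x=-0.026, v=-0.474, θ=-0.058, ω=0.345
apply F[4]=-3.585 → step 5: x=-0.036, v=-0.508, θ=-0.051, ω=0.369
apply F[5]=-2.018 → step 6: x=-0.046, v=-0.525, θ=-0.043, ω=0.378
apply F[6]=-0.792 → step 7: x=-0.057, v=-0.531, θ=-0.036, ω=0.376
apply F[7]=+0.154 → step 8: x=-0.068, v=-0.527, θ=-0.028, ω=0.365
apply F[8]=+0.874 → step 9: x=-0.078, v=-0.516, θ=-0.021, ω=0.348
apply F[9]=+1.413 → step 10: x=-0.088, v=-0.500, θ=-0.014, ω=0.327
apply F[10]=+1.807 → step 11: x=-0.098, v=-0.480, θ=-0.008, ω=0.303
apply F[11]=+2.084 → step 12: x=-0.107, v=-0.458, θ=-0.002, ω=0.279
apply F[12]=+2.271 → step 13: x=-0.116, v=-0.435, θ=0.003, ω=0.253
apply F[13]=+2.386 → step 14: x=-0.125, v=-0.410, θ=0.008, ω=0.228
apply F[14]=+2.445 → step 15: x=-0.133, v=-0.385, θ=0.012, ω=0.204
apply F[15]=+2.460 → step 16: x=-0.140, v=-0.361, θ=0.016, ω=0.180
apply F[16]=+2.444 → step 17: x=-0.147, v=-0.337, θ=0.019, ω=0.158
apply F[17]=+2.403 → step 18: x=-0.154, v=-0.313, θ=0.022, ω=0.137
apply F[18]=+2.344 → step 19: x=-0.160, v=-0.291, θ=0.025, ω=0.118
apply F[19]=+2.273 → step 20: x=-0.165, v=-0.269, θ=0.027, ω=0.100
apply F[20]=+2.193 → step 21: x=-0.170, v=-0.248, θ=0.029, ω=0.083
Max |angle| over trajectory = 0.075 rad; bound = 0.053 → exceeded.

Answer: no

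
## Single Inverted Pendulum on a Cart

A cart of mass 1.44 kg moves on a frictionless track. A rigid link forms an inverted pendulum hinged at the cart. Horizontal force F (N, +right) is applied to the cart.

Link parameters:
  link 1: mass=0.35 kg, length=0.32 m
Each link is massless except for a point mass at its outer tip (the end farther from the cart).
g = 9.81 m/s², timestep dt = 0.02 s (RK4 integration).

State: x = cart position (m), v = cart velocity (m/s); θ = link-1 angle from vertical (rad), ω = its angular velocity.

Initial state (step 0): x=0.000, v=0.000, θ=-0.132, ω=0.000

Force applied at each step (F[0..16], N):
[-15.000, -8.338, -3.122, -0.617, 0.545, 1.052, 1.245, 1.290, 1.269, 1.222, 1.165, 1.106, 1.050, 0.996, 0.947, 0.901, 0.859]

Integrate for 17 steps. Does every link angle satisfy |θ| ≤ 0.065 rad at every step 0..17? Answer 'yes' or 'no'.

apply F[0]=-15.000 → step 1: x=-0.002, v=-0.201, θ=-0.127, ω=0.544
apply F[1]=-8.338 → step 2: x=-0.007, v=-0.311, θ=-0.113, ω=0.812
apply F[2]=-3.122 → step 3: x=-0.014, v=-0.350, θ=-0.096, ω=0.867
apply F[3]=-0.617 → step 4: x=-0.021, v=-0.354, θ=-0.079, ω=0.827
apply F[4]=+0.545 → step 5: x=-0.028, v=-0.343, θ=-0.064, ω=0.750
apply F[5]=+1.052 → step 6: x=-0.034, v=-0.326, θ=-0.050, ω=0.661
apply F[6]=+1.245 → step 7: x=-0.041, v=-0.307, θ=-0.037, ω=0.574
apply F[7]=+1.290 → step 8: x=-0.047, v=-0.287, θ=-0.026, ω=0.494
apply F[8]=+1.269 → step 9: x=-0.052, v=-0.269, θ=-0.017, ω=0.423
apply F[9]=+1.222 → step 10: x=-0.057, v=-0.251, θ=-0.010, ω=0.360
apply F[10]=+1.165 → step 11: x=-0.062, v=-0.235, θ=-0.003, ω=0.304
apply F[11]=+1.106 → step 12: x=-0.067, v=-0.219, θ=0.003, ω=0.256
apply F[12]=+1.050 → step 13: x=-0.071, v=-0.205, θ=0.007, ω=0.215
apply F[13]=+0.996 → step 14: x=-0.075, v=-0.191, θ=0.011, ω=0.179
apply F[14]=+0.947 → step 15: x=-0.079, v=-0.179, θ=0.015, ω=0.148
apply F[15]=+0.901 → step 16: x=-0.082, v=-0.167, θ=0.017, ω=0.121
apply F[16]=+0.859 → step 17: x=-0.085, v=-0.156, θ=0.019, ω=0.097
Max |angle| over trajectory = 0.132 rad; bound = 0.065 → exceeded.

Answer: no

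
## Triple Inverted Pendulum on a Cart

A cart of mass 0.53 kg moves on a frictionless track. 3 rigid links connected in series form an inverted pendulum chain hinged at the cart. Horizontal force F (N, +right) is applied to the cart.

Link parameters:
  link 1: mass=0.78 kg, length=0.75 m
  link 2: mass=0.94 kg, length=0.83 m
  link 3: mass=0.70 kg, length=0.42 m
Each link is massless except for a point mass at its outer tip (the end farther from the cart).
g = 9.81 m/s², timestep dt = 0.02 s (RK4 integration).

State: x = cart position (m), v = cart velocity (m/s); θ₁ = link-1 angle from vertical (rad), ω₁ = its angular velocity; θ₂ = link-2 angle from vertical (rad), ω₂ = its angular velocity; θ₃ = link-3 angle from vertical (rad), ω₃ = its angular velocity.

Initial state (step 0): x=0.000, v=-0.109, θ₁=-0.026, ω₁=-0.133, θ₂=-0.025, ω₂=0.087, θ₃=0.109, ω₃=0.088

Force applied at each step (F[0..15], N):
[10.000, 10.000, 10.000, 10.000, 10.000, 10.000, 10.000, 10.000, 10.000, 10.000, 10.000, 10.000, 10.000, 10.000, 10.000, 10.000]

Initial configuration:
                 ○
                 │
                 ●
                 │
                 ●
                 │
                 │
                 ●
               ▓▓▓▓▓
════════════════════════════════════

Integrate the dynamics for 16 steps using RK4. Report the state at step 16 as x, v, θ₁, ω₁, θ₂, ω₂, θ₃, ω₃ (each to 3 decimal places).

Answer: x=0.729, v=3.148, θ₁=-1.124, ω₁=-4.756, θ₂=-0.169, ω₂=-1.983, θ₃=0.153, ω₃=-0.395

Derivation:
apply F[0]=+10.000 → step 1: x=0.002, v=0.292, θ₁=-0.034, ω₁=-0.678, θ₂=-0.023, ω₂=0.069, θ₃=0.112, ω₃=0.188
apply F[1]=+10.000 → step 2: x=0.012, v=0.701, θ₁=-0.053, ω₁=-1.243, θ₂=-0.022, ω₂=0.061, θ₃=0.116, ω₃=0.279
apply F[2]=+10.000 → step 3: x=0.030, v=1.118, θ₁=-0.084, ω₁=-1.831, θ₂=-0.021, ω₂=0.067, θ₃=0.123, ω₃=0.354
apply F[3]=+10.000 → step 4: x=0.056, v=1.533, θ₁=-0.127, ω₁=-2.427, θ₂=-0.019, ω₂=0.082, θ₃=0.130, ω₃=0.403
apply F[4]=+10.000 → step 5: x=0.091, v=1.925, θ₁=-0.181, ω₁=-2.990, θ₂=-0.018, ω₂=0.089, θ₃=0.139, ω₃=0.417
apply F[5]=+10.000 → step 6: x=0.133, v=2.267, θ₁=-0.246, ω₁=-3.472, θ₂=-0.016, ω₂=0.067, θ₃=0.147, ω₃=0.394
apply F[6]=+10.000 → step 7: x=0.181, v=2.545, θ₁=-0.319, ω₁=-3.845, θ₂=-0.015, ω₂=0.001, θ₃=0.154, ω₃=0.342
apply F[7]=+10.000 → step 8: x=0.234, v=2.757, θ₁=-0.399, ω₁=-4.111, θ₂=-0.016, ω₂=-0.114, θ₃=0.160, ω₃=0.273
apply F[8]=+10.000 → step 9: x=0.291, v=2.913, θ₁=-0.483, ω₁=-4.293, θ₂=-0.020, ω₂=-0.271, θ₃=0.165, ω₃=0.197
apply F[9]=+10.000 → step 10: x=0.351, v=3.026, θ₁=-0.570, ω₁=-4.418, θ₂=-0.027, ω₂=-0.462, θ₃=0.168, ω₃=0.117
apply F[10]=+10.000 → step 11: x=0.412, v=3.105, θ₁=-0.659, ω₁=-4.508, θ₂=-0.039, ω₂=-0.678, θ₃=0.170, ω₃=0.038
apply F[11]=+10.000 → step 12: x=0.475, v=3.156, θ₁=-0.750, ω₁=-4.576, θ₂=-0.055, ω₂=-0.914, θ₃=0.170, ω₃=-0.042
apply F[12]=+10.000 → step 13: x=0.538, v=3.184, θ₁=-0.842, ω₁=-4.630, θ₂=-0.075, ω₂=-1.164, θ₃=0.168, ω₃=-0.124
apply F[13]=+10.000 → step 14: x=0.602, v=3.191, θ₁=-0.935, ω₁=-4.677, θ₂=-0.101, ω₂=-1.427, θ₃=0.165, ω₃=-0.208
apply F[14]=+10.000 → step 15: x=0.666, v=3.178, θ₁=-1.029, ω₁=-4.719, θ₂=-0.133, ω₂=-1.701, θ₃=0.160, ω₃=-0.297
apply F[15]=+10.000 → step 16: x=0.729, v=3.148, θ₁=-1.124, ω₁=-4.756, θ₂=-0.169, ω₂=-1.983, θ₃=0.153, ω₃=-0.395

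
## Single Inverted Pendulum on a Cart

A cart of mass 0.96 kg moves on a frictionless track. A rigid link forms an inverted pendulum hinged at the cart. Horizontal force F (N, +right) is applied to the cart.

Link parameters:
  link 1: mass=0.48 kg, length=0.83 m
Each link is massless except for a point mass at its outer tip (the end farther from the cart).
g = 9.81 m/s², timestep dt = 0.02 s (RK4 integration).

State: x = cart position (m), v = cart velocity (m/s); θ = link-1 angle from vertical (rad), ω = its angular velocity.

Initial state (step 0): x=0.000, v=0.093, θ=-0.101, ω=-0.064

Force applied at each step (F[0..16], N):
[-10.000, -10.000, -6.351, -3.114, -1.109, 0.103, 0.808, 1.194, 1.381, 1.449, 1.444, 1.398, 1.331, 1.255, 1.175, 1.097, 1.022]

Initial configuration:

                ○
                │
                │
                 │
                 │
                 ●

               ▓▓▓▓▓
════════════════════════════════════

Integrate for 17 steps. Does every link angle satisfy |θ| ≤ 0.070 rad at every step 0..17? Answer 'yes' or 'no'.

apply F[0]=-10.000 → step 1: x=-0.000, v=-0.105, θ=-0.100, ω=0.149
apply F[1]=-10.000 → step 2: x=-0.004, v=-0.302, θ=-0.095, ω=0.363
apply F[2]=-6.351 → step 3: x=-0.011, v=-0.425, θ=-0.087, ω=0.489
apply F[3]=-3.114 → step 4: x=-0.021, v=-0.482, θ=-0.076, ω=0.538
apply F[4]=-1.109 → step 5: x=-0.030, v=-0.499, θ=-0.065, ω=0.541
apply F[5]=+0.103 → step 6: x=-0.040, v=-0.491, θ=-0.055, ω=0.518
apply F[6]=+0.808 → step 7: x=-0.050, v=-0.469, θ=-0.045, ω=0.480
apply F[7]=+1.194 → step 8: x=-0.059, v=-0.440, θ=-0.036, ω=0.436
apply F[8]=+1.381 → step 9: x=-0.067, v=-0.409, θ=-0.028, ω=0.390
apply F[9]=+1.449 → step 10: x=-0.075, v=-0.376, θ=-0.020, ω=0.345
apply F[10]=+1.444 → step 11: x=-0.082, v=-0.344, θ=-0.014, ω=0.303
apply F[11]=+1.398 → step 12: x=-0.089, v=-0.314, θ=-0.008, ω=0.264
apply F[12]=+1.331 → step 13: x=-0.095, v=-0.286, θ=-0.003, ω=0.229
apply F[13]=+1.255 → step 14: x=-0.101, v=-0.260, θ=0.001, ω=0.197
apply F[14]=+1.175 → step 15: x=-0.105, v=-0.236, θ=0.005, ω=0.169
apply F[15]=+1.097 → step 16: x=-0.110, v=-0.213, θ=0.008, ω=0.143
apply F[16]=+1.022 → step 17: x=-0.114, v=-0.193, θ=0.011, ω=0.121
Max |angle| over trajectory = 0.101 rad; bound = 0.070 → exceeded.

Answer: no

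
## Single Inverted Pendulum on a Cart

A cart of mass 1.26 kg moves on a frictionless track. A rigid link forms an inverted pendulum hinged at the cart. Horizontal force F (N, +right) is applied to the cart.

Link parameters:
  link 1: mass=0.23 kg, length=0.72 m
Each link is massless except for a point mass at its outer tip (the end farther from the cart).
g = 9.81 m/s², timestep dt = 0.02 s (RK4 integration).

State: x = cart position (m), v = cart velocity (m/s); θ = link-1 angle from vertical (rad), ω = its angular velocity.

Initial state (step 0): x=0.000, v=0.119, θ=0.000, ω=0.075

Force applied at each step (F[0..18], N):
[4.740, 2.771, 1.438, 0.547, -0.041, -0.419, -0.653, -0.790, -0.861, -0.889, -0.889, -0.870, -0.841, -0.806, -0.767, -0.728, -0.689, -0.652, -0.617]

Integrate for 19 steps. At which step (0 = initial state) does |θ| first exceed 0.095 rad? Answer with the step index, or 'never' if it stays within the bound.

apply F[0]=+4.740 → step 1: x=0.003, v=0.194, θ=0.000, ω=-0.029
apply F[1]=+2.771 → step 2: x=0.007, v=0.238, θ=-0.001, ω=-0.090
apply F[2]=+1.438 → step 3: x=0.012, v=0.261, θ=-0.003, ω=-0.123
apply F[3]=+0.547 → step 4: x=0.018, v=0.270, θ=-0.005, ω=-0.136
apply F[4]=-0.041 → step 5: x=0.023, v=0.270, θ=-0.008, ω=-0.137
apply F[5]=-0.419 → step 6: x=0.028, v=0.263, θ=-0.011, ω=-0.131
apply F[6]=-0.653 → step 7: x=0.034, v=0.253, θ=-0.013, ω=-0.121
apply F[7]=-0.790 → step 8: x=0.039, v=0.241, θ=-0.016, ω=-0.108
apply F[8]=-0.861 → step 9: x=0.043, v=0.228, θ=-0.018, ω=-0.094
apply F[9]=-0.889 → step 10: x=0.048, v=0.215, θ=-0.019, ω=-0.081
apply F[10]=-0.889 → step 11: x=0.052, v=0.201, θ=-0.021, ω=-0.068
apply F[11]=-0.870 → step 12: x=0.056, v=0.188, θ=-0.022, ω=-0.056
apply F[12]=-0.841 → step 13: x=0.059, v=0.176, θ=-0.023, ω=-0.044
apply F[13]=-0.806 → step 14: x=0.063, v=0.164, θ=-0.024, ω=-0.034
apply F[14]=-0.767 → step 15: x=0.066, v=0.153, θ=-0.025, ω=-0.025
apply F[15]=-0.728 → step 16: x=0.069, v=0.142, θ=-0.025, ω=-0.017
apply F[16]=-0.689 → step 17: x=0.072, v=0.132, θ=-0.025, ω=-0.010
apply F[17]=-0.652 → step 18: x=0.074, v=0.122, θ=-0.025, ω=-0.004
apply F[18]=-0.617 → step 19: x=0.077, v=0.114, θ=-0.025, ω=0.002
max |θ| = 0.025 ≤ 0.095 over all 20 states.

Answer: never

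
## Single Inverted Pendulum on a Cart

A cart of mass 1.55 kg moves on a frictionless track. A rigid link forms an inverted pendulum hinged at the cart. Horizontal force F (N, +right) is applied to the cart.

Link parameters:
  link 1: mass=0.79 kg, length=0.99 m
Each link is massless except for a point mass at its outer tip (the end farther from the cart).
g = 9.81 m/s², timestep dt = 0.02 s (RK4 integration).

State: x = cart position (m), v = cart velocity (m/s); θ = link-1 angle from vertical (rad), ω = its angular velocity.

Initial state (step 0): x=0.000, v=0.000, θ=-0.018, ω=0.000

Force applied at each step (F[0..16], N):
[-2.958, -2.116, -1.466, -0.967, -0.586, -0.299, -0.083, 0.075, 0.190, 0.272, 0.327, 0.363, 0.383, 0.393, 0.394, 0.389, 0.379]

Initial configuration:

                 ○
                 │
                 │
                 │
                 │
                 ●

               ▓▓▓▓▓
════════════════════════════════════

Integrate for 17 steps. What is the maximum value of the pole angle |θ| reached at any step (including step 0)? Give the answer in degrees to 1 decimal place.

apply F[0]=-2.958 → step 1: x=-0.000, v=-0.036, θ=-0.018, ω=0.033
apply F[1]=-2.116 → step 2: x=-0.001, v=-0.062, θ=-0.017, ω=0.056
apply F[2]=-1.466 → step 3: x=-0.003, v=-0.079, θ=-0.016, ω=0.070
apply F[3]=-0.967 → step 4: x=-0.004, v=-0.090, θ=-0.014, ω=0.078
apply F[4]=-0.586 → step 5: x=-0.006, v=-0.096, θ=-0.012, ω=0.082
apply F[5]=-0.299 → step 6: x=-0.008, v=-0.099, θ=-0.011, ω=0.082
apply F[6]=-0.083 → step 7: x=-0.010, v=-0.099, θ=-0.009, ω=0.080
apply F[7]=+0.075 → step 8: x=-0.012, v=-0.097, θ=-0.008, ω=0.077
apply F[8]=+0.190 → step 9: x=-0.014, v=-0.094, θ=-0.006, ω=0.072
apply F[9]=+0.272 → step 10: x=-0.016, v=-0.090, θ=-0.005, ω=0.067
apply F[10]=+0.327 → step 11: x=-0.018, v=-0.086, θ=-0.003, ω=0.062
apply F[11]=+0.363 → step 12: x=-0.019, v=-0.081, θ=-0.002, ω=0.056
apply F[12]=+0.383 → step 13: x=-0.021, v=-0.076, θ=-0.001, ω=0.050
apply F[13]=+0.393 → step 14: x=-0.022, v=-0.070, θ=-0.000, ω=0.045
apply F[14]=+0.394 → step 15: x=-0.024, v=-0.065, θ=0.001, ω=0.040
apply F[15]=+0.389 → step 16: x=-0.025, v=-0.060, θ=0.001, ω=0.035
apply F[16]=+0.379 → step 17: x=-0.026, v=-0.056, θ=0.002, ω=0.031
Max |angle| over trajectory = 0.018 rad = 1.0°.

Answer: 1.0°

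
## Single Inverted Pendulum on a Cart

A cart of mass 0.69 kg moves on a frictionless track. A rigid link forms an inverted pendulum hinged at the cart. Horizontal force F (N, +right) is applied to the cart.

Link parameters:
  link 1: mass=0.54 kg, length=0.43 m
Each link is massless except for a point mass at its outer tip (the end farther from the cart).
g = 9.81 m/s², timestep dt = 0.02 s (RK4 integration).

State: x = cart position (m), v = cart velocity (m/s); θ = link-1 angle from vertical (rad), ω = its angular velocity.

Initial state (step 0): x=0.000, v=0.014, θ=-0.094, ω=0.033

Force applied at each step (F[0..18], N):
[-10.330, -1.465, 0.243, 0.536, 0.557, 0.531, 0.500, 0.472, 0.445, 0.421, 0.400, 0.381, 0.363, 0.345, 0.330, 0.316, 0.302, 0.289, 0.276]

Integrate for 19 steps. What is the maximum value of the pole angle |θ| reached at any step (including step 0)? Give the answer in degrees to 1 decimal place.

apply F[0]=-10.330 → step 1: x=-0.003, v=-0.270, θ=-0.087, ω=0.648
apply F[1]=-1.465 → step 2: x=-0.008, v=-0.300, θ=-0.074, ω=0.681
apply F[2]=+0.243 → step 3: x=-0.014, v=-0.283, θ=-0.061, ω=0.611
apply F[3]=+0.536 → step 4: x=-0.019, v=-0.259, θ=-0.050, ω=0.531
apply F[4]=+0.557 → step 5: x=-0.024, v=-0.236, θ=-0.040, ω=0.457
apply F[5]=+0.531 → step 6: x=-0.029, v=-0.215, θ=-0.031, ω=0.393
apply F[6]=+0.500 → step 7: x=-0.033, v=-0.197, θ=-0.024, ω=0.337
apply F[7]=+0.472 → step 8: x=-0.037, v=-0.180, θ=-0.018, ω=0.288
apply F[8]=+0.445 → step 9: x=-0.040, v=-0.165, θ=-0.012, ω=0.246
apply F[9]=+0.421 → step 10: x=-0.043, v=-0.151, θ=-0.008, ω=0.209
apply F[10]=+0.400 → step 11: x=-0.046, v=-0.138, θ=-0.004, ω=0.178
apply F[11]=+0.381 → step 12: x=-0.049, v=-0.127, θ=-0.001, ω=0.150
apply F[12]=+0.363 → step 13: x=-0.051, v=-0.117, θ=0.002, ω=0.126
apply F[13]=+0.345 → step 14: x=-0.054, v=-0.107, θ=0.004, ω=0.106
apply F[14]=+0.330 → step 15: x=-0.056, v=-0.098, θ=0.006, ω=0.088
apply F[15]=+0.316 → step 16: x=-0.058, v=-0.090, θ=0.008, ω=0.072
apply F[16]=+0.302 → step 17: x=-0.059, v=-0.083, θ=0.009, ω=0.059
apply F[17]=+0.289 → step 18: x=-0.061, v=-0.076, θ=0.010, ω=0.047
apply F[18]=+0.276 → step 19: x=-0.062, v=-0.070, θ=0.011, ω=0.037
Max |angle| over trajectory = 0.094 rad = 5.4°.

Answer: 5.4°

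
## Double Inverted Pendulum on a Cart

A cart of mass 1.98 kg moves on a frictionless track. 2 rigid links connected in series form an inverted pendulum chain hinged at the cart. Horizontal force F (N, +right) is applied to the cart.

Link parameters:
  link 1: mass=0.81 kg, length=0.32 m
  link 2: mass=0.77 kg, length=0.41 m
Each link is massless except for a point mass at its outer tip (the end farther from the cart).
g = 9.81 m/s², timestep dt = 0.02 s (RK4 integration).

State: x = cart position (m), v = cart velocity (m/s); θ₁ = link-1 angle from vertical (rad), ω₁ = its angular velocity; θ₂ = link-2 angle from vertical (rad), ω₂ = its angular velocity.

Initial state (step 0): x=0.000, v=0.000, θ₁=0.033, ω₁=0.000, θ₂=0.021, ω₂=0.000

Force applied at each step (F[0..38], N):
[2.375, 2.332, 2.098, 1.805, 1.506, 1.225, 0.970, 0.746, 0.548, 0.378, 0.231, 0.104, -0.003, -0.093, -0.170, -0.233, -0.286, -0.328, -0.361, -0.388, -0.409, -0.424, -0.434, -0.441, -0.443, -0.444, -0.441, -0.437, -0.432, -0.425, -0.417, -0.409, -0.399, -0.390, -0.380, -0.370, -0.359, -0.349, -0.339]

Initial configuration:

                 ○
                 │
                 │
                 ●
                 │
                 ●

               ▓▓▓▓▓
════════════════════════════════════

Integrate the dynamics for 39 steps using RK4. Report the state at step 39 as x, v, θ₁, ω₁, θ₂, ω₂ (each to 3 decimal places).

Answer: x=0.052, v=0.026, θ₁=-0.008, ω₁=0.006, θ₂=-0.007, ω₂=-0.000

Derivation:
apply F[0]=+2.375 → step 1: x=0.000, v=0.019, θ₁=0.033, ω₁=-0.032, θ₂=0.021, ω₂=-0.011
apply F[1]=+2.332 → step 2: x=0.001, v=0.037, θ₁=0.032, ω₁=-0.063, θ₂=0.021, ω₂=-0.022
apply F[2]=+2.098 → step 3: x=0.002, v=0.054, θ₁=0.030, ω₁=-0.089, θ₂=0.020, ω₂=-0.032
apply F[3]=+1.805 → step 4: x=0.003, v=0.067, θ₁=0.028, ω₁=-0.108, θ₂=0.019, ω₂=-0.041
apply F[4]=+1.506 → step 5: x=0.004, v=0.078, θ₁=0.026, ω₁=-0.120, θ₂=0.018, ω₂=-0.049
apply F[5]=+1.225 → step 6: x=0.006, v=0.087, θ₁=0.024, ω₁=-0.128, θ₂=0.017, ω₂=-0.055
apply F[6]=+0.970 → step 7: x=0.008, v=0.093, θ₁=0.021, ω₁=-0.131, θ₂=0.016, ω₂=-0.060
apply F[7]=+0.746 → step 8: x=0.010, v=0.098, θ₁=0.018, ω₁=-0.130, θ₂=0.015, ω₂=-0.064
apply F[8]=+0.548 → step 9: x=0.012, v=0.100, θ₁=0.016, ω₁=-0.127, θ₂=0.014, ω₂=-0.067
apply F[9]=+0.378 → step 10: x=0.014, v=0.102, θ₁=0.013, ω₁=-0.122, θ₂=0.012, ω₂=-0.068
apply F[10]=+0.231 → step 11: x=0.016, v=0.102, θ₁=0.011, ω₁=-0.116, θ₂=0.011, ω₂=-0.069
apply F[11]=+0.104 → step 12: x=0.018, v=0.102, θ₁=0.009, ω₁=-0.109, θ₂=0.010, ω₂=-0.068
apply F[12]=-0.003 → step 13: x=0.020, v=0.101, θ₁=0.007, ω₁=-0.101, θ₂=0.008, ω₂=-0.067
apply F[13]=-0.093 → step 14: x=0.022, v=0.099, θ₁=0.005, ω₁=-0.093, θ₂=0.007, ω₂=-0.065
apply F[14]=-0.170 → step 15: x=0.024, v=0.097, θ₁=0.003, ω₁=-0.085, θ₂=0.006, ω₂=-0.063
apply F[15]=-0.233 → step 16: x=0.026, v=0.094, θ₁=0.001, ω₁=-0.077, θ₂=0.004, ω₂=-0.060
apply F[16]=-0.286 → step 17: x=0.027, v=0.091, θ₁=-0.000, ω₁=-0.069, θ₂=0.003, ω₂=-0.057
apply F[17]=-0.328 → step 18: x=0.029, v=0.088, θ₁=-0.002, ω₁=-0.062, θ₂=0.002, ω₂=-0.054
apply F[18]=-0.361 → step 19: x=0.031, v=0.084, θ₁=-0.003, ω₁=-0.055, θ₂=0.001, ω₂=-0.050
apply F[19]=-0.388 → step 20: x=0.033, v=0.081, θ₁=-0.004, ω₁=-0.048, θ₂=0.000, ω₂=-0.047
apply F[20]=-0.409 → step 21: x=0.034, v=0.078, θ₁=-0.005, ω₁=-0.042, θ₂=-0.001, ω₂=-0.043
apply F[21]=-0.424 → step 22: x=0.036, v=0.074, θ₁=-0.005, ω₁=-0.037, θ₂=-0.002, ω₂=-0.040
apply F[22]=-0.434 → step 23: x=0.037, v=0.071, θ₁=-0.006, ω₁=-0.032, θ₂=-0.002, ω₂=-0.036
apply F[23]=-0.441 → step 24: x=0.039, v=0.067, θ₁=-0.007, ω₁=-0.027, θ₂=-0.003, ω₂=-0.033
apply F[24]=-0.443 → step 25: x=0.040, v=0.064, θ₁=-0.007, ω₁=-0.022, θ₂=-0.004, ω₂=-0.030
apply F[25]=-0.444 → step 26: x=0.041, v=0.060, θ₁=-0.008, ω₁=-0.019, θ₂=-0.004, ω₂=-0.026
apply F[26]=-0.441 → step 27: x=0.042, v=0.057, θ₁=-0.008, ω₁=-0.015, θ₂=-0.005, ω₂=-0.023
apply F[27]=-0.437 → step 28: x=0.043, v=0.054, θ₁=-0.008, ω₁=-0.012, θ₂=-0.005, ω₂=-0.021
apply F[28]=-0.432 → step 29: x=0.044, v=0.051, θ₁=-0.008, ω₁=-0.009, θ₂=-0.006, ω₂=-0.018
apply F[29]=-0.425 → step 30: x=0.045, v=0.048, θ₁=-0.009, ω₁=-0.006, θ₂=-0.006, ω₂=-0.015
apply F[30]=-0.417 → step 31: x=0.046, v=0.045, θ₁=-0.009, ω₁=-0.004, θ₂=-0.006, ω₂=-0.013
apply F[31]=-0.409 → step 32: x=0.047, v=0.042, θ₁=-0.009, ω₁=-0.002, θ₂=-0.006, ω₂=-0.011
apply F[32]=-0.399 → step 33: x=0.048, v=0.040, θ₁=-0.009, ω₁=-0.000, θ₂=-0.007, ω₂=-0.009
apply F[33]=-0.390 → step 34: x=0.049, v=0.037, θ₁=-0.009, ω₁=0.001, θ₂=-0.007, ω₂=-0.007
apply F[34]=-0.380 → step 35: x=0.050, v=0.035, θ₁=-0.009, ω₁=0.002, θ₂=-0.007, ω₂=-0.005
apply F[35]=-0.370 → step 36: x=0.050, v=0.032, θ₁=-0.009, ω₁=0.004, θ₂=-0.007, ω₂=-0.004
apply F[36]=-0.359 → step 37: x=0.051, v=0.030, θ₁=-0.009, ω₁=0.005, θ₂=-0.007, ω₂=-0.003
apply F[37]=-0.349 → step 38: x=0.051, v=0.028, θ₁=-0.008, ω₁=0.005, θ₂=-0.007, ω₂=-0.001
apply F[38]=-0.339 → step 39: x=0.052, v=0.026, θ₁=-0.008, ω₁=0.006, θ₂=-0.007, ω₂=-0.000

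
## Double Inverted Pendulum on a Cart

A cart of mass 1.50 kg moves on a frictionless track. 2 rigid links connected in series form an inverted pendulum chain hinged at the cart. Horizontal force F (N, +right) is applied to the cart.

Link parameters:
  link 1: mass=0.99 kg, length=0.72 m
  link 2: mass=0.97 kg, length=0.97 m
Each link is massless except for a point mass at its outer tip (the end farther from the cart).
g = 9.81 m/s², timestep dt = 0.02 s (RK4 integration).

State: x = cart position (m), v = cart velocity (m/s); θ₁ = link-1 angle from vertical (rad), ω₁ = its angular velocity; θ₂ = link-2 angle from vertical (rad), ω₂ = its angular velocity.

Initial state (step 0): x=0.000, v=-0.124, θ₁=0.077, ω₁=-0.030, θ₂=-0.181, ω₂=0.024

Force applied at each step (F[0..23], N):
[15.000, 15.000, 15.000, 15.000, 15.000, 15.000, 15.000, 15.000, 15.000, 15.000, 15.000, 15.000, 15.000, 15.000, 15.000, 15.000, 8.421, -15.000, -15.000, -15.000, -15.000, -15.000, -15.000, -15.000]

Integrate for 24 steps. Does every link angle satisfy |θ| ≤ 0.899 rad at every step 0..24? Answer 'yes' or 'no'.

apply F[0]=+15.000 → step 1: x=-0.001, v=0.056, θ₁=0.075, ω₁=-0.193, θ₂=-0.182, ω₂=-0.078
apply F[1]=+15.000 → step 2: x=0.002, v=0.238, θ₁=0.069, ω₁=-0.360, θ₂=-0.184, ω₂=-0.179
apply F[2]=+15.000 → step 3: x=0.009, v=0.422, θ₁=0.060, ω₁=-0.534, θ₂=-0.189, ω₂=-0.276
apply F[3]=+15.000 → step 4: x=0.019, v=0.608, θ₁=0.048, ω₁=-0.718, θ₂=-0.195, ω₂=-0.370
apply F[4]=+15.000 → step 5: x=0.033, v=0.799, θ₁=0.032, ω₁=-0.915, θ₂=-0.203, ω₂=-0.458
apply F[5]=+15.000 → step 6: x=0.051, v=0.994, θ₁=0.011, ω₁=-1.128, θ₂=-0.213, ω₂=-0.539
apply F[6]=+15.000 → step 7: x=0.073, v=1.194, θ₁=-0.014, ω₁=-1.360, θ₂=-0.225, ω₂=-0.611
apply F[7]=+15.000 → step 8: x=0.099, v=1.399, θ₁=-0.043, ω₁=-1.614, θ₂=-0.238, ω₂=-0.673
apply F[8]=+15.000 → step 9: x=0.129, v=1.610, θ₁=-0.078, ω₁=-1.891, θ₂=-0.252, ω₂=-0.721
apply F[9]=+15.000 → step 10: x=0.163, v=1.823, θ₁=-0.119, ω₁=-2.191, θ₂=-0.267, ω₂=-0.756
apply F[10]=+15.000 → step 11: x=0.202, v=2.037, θ₁=-0.166, ω₁=-2.512, θ₂=-0.282, ω₂=-0.777
apply F[11]=+15.000 → step 12: x=0.245, v=2.248, θ₁=-0.220, ω₁=-2.846, θ₂=-0.298, ω₂=-0.786
apply F[12]=+15.000 → step 13: x=0.292, v=2.449, θ₁=-0.280, ω₁=-3.183, θ₂=-0.313, ω₂=-0.787
apply F[13]=+15.000 → step 14: x=0.343, v=2.633, θ₁=-0.347, ω₁=-3.511, θ₂=-0.329, ω₂=-0.786
apply F[14]=+15.000 → step 15: x=0.397, v=2.795, θ₁=-0.420, ω₁=-3.816, θ₂=-0.345, ω₂=-0.794
apply F[15]=+15.000 → step 16: x=0.454, v=2.929, θ₁=-0.499, ω₁=-4.086, θ₂=-0.361, ω₂=-0.819
apply F[16]=+8.421 → step 17: x=0.513, v=2.969, θ₁=-0.583, ω₁=-4.249, θ₂=-0.378, ω₂=-0.856
apply F[17]=-15.000 → step 18: x=0.571, v=2.776, θ₁=-0.667, ω₁=-4.191, θ₂=-0.395, ω₂=-0.852
apply F[18]=-15.000 → step 19: x=0.624, v=2.587, θ₁=-0.751, ω₁=-4.171, θ₂=-0.412, ω₂=-0.844
apply F[19]=-15.000 → step 20: x=0.674, v=2.399, θ₁=-0.834, ω₁=-4.184, θ₂=-0.428, ω₂=-0.835
apply F[20]=-15.000 → step 21: x=0.720, v=2.209, θ₁=-0.918, ω₁=-4.225, θ₂=-0.445, ω₂=-0.826
apply F[21]=-15.000 → step 22: x=0.762, v=2.014, θ₁=-1.003, ω₁=-4.292, θ₂=-0.462, ω₂=-0.822
apply F[22]=-15.000 → step 23: x=0.801, v=1.811, θ₁=-1.090, ω₁=-4.381, θ₂=-0.478, ω₂=-0.824
apply F[23]=-15.000 → step 24: x=0.835, v=1.599, θ₁=-1.179, ω₁=-4.491, θ₂=-0.495, ω₂=-0.837
Max |angle| over trajectory = 1.179 rad; bound = 0.899 → exceeded.

Answer: no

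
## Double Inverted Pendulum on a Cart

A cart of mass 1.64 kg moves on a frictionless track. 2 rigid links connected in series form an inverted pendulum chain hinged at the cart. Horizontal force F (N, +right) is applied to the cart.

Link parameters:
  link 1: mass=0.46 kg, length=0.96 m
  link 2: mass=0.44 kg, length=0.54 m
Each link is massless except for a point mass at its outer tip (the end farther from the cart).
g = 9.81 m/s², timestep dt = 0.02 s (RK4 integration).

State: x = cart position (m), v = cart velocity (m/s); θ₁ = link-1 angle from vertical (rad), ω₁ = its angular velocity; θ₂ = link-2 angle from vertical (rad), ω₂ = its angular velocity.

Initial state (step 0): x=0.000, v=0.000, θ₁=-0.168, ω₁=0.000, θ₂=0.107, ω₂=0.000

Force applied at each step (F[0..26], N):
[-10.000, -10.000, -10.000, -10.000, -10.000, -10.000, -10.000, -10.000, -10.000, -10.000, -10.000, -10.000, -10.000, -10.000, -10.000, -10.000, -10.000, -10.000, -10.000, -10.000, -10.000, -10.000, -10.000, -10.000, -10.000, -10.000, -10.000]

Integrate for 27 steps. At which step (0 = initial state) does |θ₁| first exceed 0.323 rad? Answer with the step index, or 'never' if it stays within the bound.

Answer: never

Derivation:
apply F[0]=-10.000 → step 1: x=-0.001, v=-0.104, θ₁=-0.168, ω₁=0.021, θ₂=0.109, ω₂=0.194
apply F[1]=-10.000 → step 2: x=-0.004, v=-0.208, θ₁=-0.167, ω₁=0.042, θ₂=0.115, ω₂=0.390
apply F[2]=-10.000 → step 3: x=-0.009, v=-0.312, θ₁=-0.166, ω₁=0.063, θ₂=0.125, ω₂=0.589
apply F[3]=-10.000 → step 4: x=-0.017, v=-0.417, θ₁=-0.165, ω₁=0.084, θ₂=0.138, ω₂=0.792
apply F[4]=-10.000 → step 5: x=-0.026, v=-0.522, θ₁=-0.163, ω₁=0.105, θ₂=0.156, ω₂=1.002
apply F[5]=-10.000 → step 6: x=-0.038, v=-0.627, θ₁=-0.160, ω₁=0.127, θ₂=0.178, ω₂=1.219
apply F[6]=-10.000 → step 7: x=-0.051, v=-0.733, θ₁=-0.158, ω₁=0.149, θ₂=0.205, ω₂=1.445
apply F[7]=-10.000 → step 8: x=-0.067, v=-0.840, θ₁=-0.154, ω₁=0.172, θ₂=0.236, ω₂=1.678
apply F[8]=-10.000 → step 9: x=-0.085, v=-0.948, θ₁=-0.151, ω₁=0.198, θ₂=0.272, ω₂=1.920
apply F[9]=-10.000 → step 10: x=-0.105, v=-1.057, θ₁=-0.146, ω₁=0.228, θ₂=0.313, ω₂=2.169
apply F[10]=-10.000 → step 11: x=-0.127, v=-1.167, θ₁=-0.142, ω₁=0.263, θ₂=0.359, ω₂=2.425
apply F[11]=-10.000 → step 12: x=-0.151, v=-1.278, θ₁=-0.136, ω₁=0.305, θ₂=0.410, ω₂=2.685
apply F[12]=-10.000 → step 13: x=-0.178, v=-1.390, θ₁=-0.129, ω₁=0.357, θ₂=0.467, ω₂=2.948
apply F[13]=-10.000 → step 14: x=-0.207, v=-1.504, θ₁=-0.122, ω₁=0.420, θ₂=0.528, ω₂=3.211
apply F[14]=-10.000 → step 15: x=-0.238, v=-1.618, θ₁=-0.112, ω₁=0.497, θ₂=0.595, ω₂=3.473
apply F[15]=-10.000 → step 16: x=-0.272, v=-1.734, θ₁=-0.102, ω₁=0.591, θ₂=0.667, ω₂=3.729
apply F[16]=-10.000 → step 17: x=-0.308, v=-1.851, θ₁=-0.089, ω₁=0.704, θ₂=0.744, ω₂=3.980
apply F[17]=-10.000 → step 18: x=-0.346, v=-1.969, θ₁=-0.073, ω₁=0.837, θ₂=0.826, ω₂=4.222
apply F[18]=-10.000 → step 19: x=-0.386, v=-2.088, θ₁=-0.055, ω₁=0.993, θ₂=0.913, ω₂=4.452
apply F[19]=-10.000 → step 20: x=-0.429, v=-2.208, θ₁=-0.033, ω₁=1.174, θ₂=1.004, ω₂=4.670
apply F[20]=-10.000 → step 21: x=-0.475, v=-2.330, θ₁=-0.008, ω₁=1.379, θ₂=1.100, ω₂=4.872
apply F[21]=-10.000 → step 22: x=-0.523, v=-2.452, θ₁=0.022, ω₁=1.610, θ₂=1.199, ω₂=5.053
apply F[22]=-10.000 → step 23: x=-0.573, v=-2.575, θ₁=0.057, ω₁=1.867, θ₂=1.302, ω₂=5.208
apply F[23]=-10.000 → step 24: x=-0.626, v=-2.698, θ₁=0.097, ω₁=2.147, θ₂=1.407, ω₂=5.331
apply F[24]=-10.000 → step 25: x=-0.681, v=-2.821, θ₁=0.143, ω₁=2.449, θ₂=1.514, ω₂=5.413
apply F[25]=-10.000 → step 26: x=-0.738, v=-2.944, θ₁=0.195, ω₁=2.767, θ₂=1.623, ω₂=5.442
apply F[26]=-10.000 → step 27: x=-0.799, v=-3.065, θ₁=0.253, ω₁=3.097, θ₂=1.732, ω₂=5.407
max |θ₁| = 0.253 ≤ 0.323 over all 28 states.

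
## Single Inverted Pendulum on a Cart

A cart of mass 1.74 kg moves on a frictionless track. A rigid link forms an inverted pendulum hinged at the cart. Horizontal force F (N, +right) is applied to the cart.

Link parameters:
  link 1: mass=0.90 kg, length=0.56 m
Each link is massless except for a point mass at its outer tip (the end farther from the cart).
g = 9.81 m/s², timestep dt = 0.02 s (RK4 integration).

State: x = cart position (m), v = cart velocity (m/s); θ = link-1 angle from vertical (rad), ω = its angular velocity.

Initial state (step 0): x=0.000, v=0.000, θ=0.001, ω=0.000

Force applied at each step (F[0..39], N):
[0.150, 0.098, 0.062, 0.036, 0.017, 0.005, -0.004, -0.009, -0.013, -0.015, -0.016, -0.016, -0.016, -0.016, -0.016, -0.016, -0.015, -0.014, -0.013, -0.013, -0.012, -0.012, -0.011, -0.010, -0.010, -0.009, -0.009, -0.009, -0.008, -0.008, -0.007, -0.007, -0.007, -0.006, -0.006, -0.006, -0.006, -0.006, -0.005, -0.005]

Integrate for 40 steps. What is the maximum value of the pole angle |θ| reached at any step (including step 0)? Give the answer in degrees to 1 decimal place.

apply F[0]=+0.150 → step 1: x=0.000, v=0.002, θ=0.001, ω=-0.003
apply F[1]=+0.098 → step 2: x=0.000, v=0.003, θ=0.001, ω=-0.004
apply F[2]=+0.062 → step 3: x=0.000, v=0.003, θ=0.001, ω=-0.005
apply F[3]=+0.036 → step 4: x=0.000, v=0.004, θ=0.001, ω=-0.005
apply F[4]=+0.017 → step 5: x=0.000, v=0.004, θ=0.001, ω=-0.005
apply F[5]=+0.005 → step 6: x=0.000, v=0.004, θ=0.001, ω=-0.005
apply F[6]=-0.004 → step 7: x=0.000, v=0.004, θ=0.000, ω=-0.005
apply F[7]=-0.009 → step 8: x=0.000, v=0.004, θ=0.000, ω=-0.004
apply F[8]=-0.013 → step 9: x=0.001, v=0.003, θ=0.000, ω=-0.004
apply F[9]=-0.015 → step 10: x=0.001, v=0.003, θ=0.000, ω=-0.003
apply F[10]=-0.016 → step 11: x=0.001, v=0.003, θ=0.000, ω=-0.003
apply F[11]=-0.016 → step 12: x=0.001, v=0.003, θ=0.000, ω=-0.003
apply F[12]=-0.016 → step 13: x=0.001, v=0.003, θ=-0.000, ω=-0.002
apply F[13]=-0.016 → step 14: x=0.001, v=0.002, θ=-0.000, ω=-0.002
apply F[14]=-0.016 → step 15: x=0.001, v=0.002, θ=-0.000, ω=-0.002
apply F[15]=-0.016 → step 16: x=0.001, v=0.002, θ=-0.000, ω=-0.001
apply F[16]=-0.015 → step 17: x=0.001, v=0.002, θ=-0.000, ω=-0.001
apply F[17]=-0.014 → step 18: x=0.001, v=0.002, θ=-0.000, ω=-0.001
apply F[18]=-0.013 → step 19: x=0.001, v=0.002, θ=-0.000, ω=-0.001
apply F[19]=-0.013 → step 20: x=0.001, v=0.001, θ=-0.000, ω=-0.001
apply F[20]=-0.012 → step 21: x=0.001, v=0.001, θ=-0.000, ω=-0.001
apply F[21]=-0.012 → step 22: x=0.001, v=0.001, θ=-0.000, ω=-0.000
apply F[22]=-0.011 → step 23: x=0.001, v=0.001, θ=-0.000, ω=-0.000
apply F[23]=-0.010 → step 24: x=0.001, v=0.001, θ=-0.000, ω=-0.000
apply F[24]=-0.010 → step 25: x=0.001, v=0.001, θ=-0.000, ω=-0.000
apply F[25]=-0.009 → step 26: x=0.001, v=0.001, θ=-0.000, ω=-0.000
apply F[26]=-0.009 → step 27: x=0.001, v=0.001, θ=-0.000, ω=-0.000
apply F[27]=-0.009 → step 28: x=0.001, v=0.001, θ=-0.000, ω=0.000
apply F[28]=-0.008 → step 29: x=0.001, v=0.001, θ=-0.000, ω=0.000
apply F[29]=-0.008 → step 30: x=0.001, v=0.001, θ=-0.000, ω=0.000
apply F[30]=-0.007 → step 31: x=0.001, v=0.001, θ=-0.000, ω=0.000
apply F[31]=-0.007 → step 32: x=0.001, v=0.000, θ=-0.000, ω=0.000
apply F[32]=-0.007 → step 33: x=0.001, v=0.000, θ=-0.000, ω=0.000
apply F[33]=-0.006 → step 34: x=0.001, v=0.000, θ=-0.000, ω=0.000
apply F[34]=-0.006 → step 35: x=0.001, v=0.000, θ=-0.000, ω=0.000
apply F[35]=-0.006 → step 36: x=0.001, v=0.000, θ=-0.000, ω=0.000
apply F[36]=-0.006 → step 37: x=0.001, v=0.000, θ=-0.000, ω=0.000
apply F[37]=-0.006 → step 38: x=0.001, v=0.000, θ=-0.000, ω=0.000
apply F[38]=-0.005 → step 39: x=0.001, v=0.000, θ=-0.000, ω=0.000
apply F[39]=-0.005 → step 40: x=0.001, v=0.000, θ=-0.000, ω=0.000
Max |angle| over trajectory = 0.001 rad = 0.1°.

Answer: 0.1°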